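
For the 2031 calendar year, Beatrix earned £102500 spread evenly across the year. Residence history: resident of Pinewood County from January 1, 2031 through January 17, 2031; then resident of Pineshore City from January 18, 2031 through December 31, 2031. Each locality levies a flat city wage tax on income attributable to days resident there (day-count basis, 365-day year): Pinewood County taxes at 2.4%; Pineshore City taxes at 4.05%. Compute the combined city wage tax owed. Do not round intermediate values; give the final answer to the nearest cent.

£4072.48

Pinewood County, January 1 – January 17, 2031: 17 days → £102500 × 2.4% × 17/365 = £114.5753
Pineshore City, January 18 – December 31, 2031: 348 days → £102500 × 4.05% × 348/365 = £3957.9041
Total = £4072.4795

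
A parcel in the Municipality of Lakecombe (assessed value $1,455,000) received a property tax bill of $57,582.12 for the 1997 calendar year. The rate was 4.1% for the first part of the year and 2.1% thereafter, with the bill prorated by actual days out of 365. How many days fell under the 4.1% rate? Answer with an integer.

Let d = days at the first rate; then 365 − d days at the second rate.
$1,455,000 × [4.1%·d + 2.1%·(365−d)] / 365 = $57,582.12
Solving gives d = 339, so the new rate took effect on December 6, 1997.

339 days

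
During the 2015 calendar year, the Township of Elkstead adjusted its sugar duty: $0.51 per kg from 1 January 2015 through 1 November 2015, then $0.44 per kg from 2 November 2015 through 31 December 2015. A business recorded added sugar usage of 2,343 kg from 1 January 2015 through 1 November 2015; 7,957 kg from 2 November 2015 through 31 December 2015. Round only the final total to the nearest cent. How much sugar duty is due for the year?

$4,696.01

1 January – 1 November 2015: 2,343 kg at $0.51/kg → $1,194.93
2 November – 31 December 2015: 7,957 kg at $0.44/kg → $3,501.08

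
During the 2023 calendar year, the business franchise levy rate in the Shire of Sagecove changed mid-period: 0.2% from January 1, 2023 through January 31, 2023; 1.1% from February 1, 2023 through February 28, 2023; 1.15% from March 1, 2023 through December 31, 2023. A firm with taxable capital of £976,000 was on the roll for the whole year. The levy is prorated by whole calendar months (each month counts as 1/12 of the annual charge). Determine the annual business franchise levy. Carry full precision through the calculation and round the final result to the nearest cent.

£10,410.67

January 1 – January 31, 2023: 1 month at 0.2% → £976,000 × 0.2% × 1/12 = £162.6667
February 1 – February 28, 2023: 1 month at 1.1% → £976,000 × 1.1% × 1/12 = £894.6667
March 1 – December 31, 2023: 10 months at 1.15% → £976,000 × 1.15% × 10/12 = £9,353.3333
Total = £10,410.6667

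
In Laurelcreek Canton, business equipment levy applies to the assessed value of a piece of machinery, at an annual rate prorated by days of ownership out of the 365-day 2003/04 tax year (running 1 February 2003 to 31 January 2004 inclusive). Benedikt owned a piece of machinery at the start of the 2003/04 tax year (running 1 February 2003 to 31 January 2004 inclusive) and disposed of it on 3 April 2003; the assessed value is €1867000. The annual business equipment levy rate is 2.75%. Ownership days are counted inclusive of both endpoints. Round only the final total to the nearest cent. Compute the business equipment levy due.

€8721.19

Days held (1 February – 3 April 2003): 62 out of 365
Tax = €1867000 × 2.75% × 62/365 = €8721.1918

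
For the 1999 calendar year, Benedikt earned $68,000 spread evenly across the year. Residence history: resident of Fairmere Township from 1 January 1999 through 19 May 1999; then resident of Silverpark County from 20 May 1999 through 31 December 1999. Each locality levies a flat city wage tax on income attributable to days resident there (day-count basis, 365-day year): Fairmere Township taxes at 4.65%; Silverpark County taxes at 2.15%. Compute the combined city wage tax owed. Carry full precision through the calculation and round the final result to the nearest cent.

Fairmere Township, 1 January – 19 May 1999: 139 days → $68,000 × 4.65% × 139/365 = $1,204.1589
Silverpark County, 20 May – 31 December 1999: 226 days → $68,000 × 2.15% × 226/365 = $905.2384
Total = $2,109.3973

$2,109.40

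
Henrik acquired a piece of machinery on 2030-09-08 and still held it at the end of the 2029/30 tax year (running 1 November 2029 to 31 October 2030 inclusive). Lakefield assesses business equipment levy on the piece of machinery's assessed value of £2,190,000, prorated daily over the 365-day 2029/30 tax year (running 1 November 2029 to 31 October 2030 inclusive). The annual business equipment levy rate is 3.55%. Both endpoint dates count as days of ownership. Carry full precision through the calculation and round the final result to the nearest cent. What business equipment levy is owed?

Days held (2030-09-08 to 2030-10-31): 54 out of 365
Tax = £2,190,000 × 3.55% × 54/365 = £11,502.0000

£11,502.00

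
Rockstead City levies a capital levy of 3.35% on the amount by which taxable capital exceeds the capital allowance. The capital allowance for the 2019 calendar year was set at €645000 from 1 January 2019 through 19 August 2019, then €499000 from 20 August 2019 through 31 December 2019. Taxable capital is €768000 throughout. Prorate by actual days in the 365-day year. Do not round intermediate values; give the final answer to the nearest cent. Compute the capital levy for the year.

€5916.10

1 January – 19 August 2019: 231 days, exemption €645000 → (€768000 − €645000) × 3.35% × 231/365 = €2607.7685
20 August – 31 December 2019: 134 days, exemption €499000 → (€768000 − €499000) × 3.35% × 134/365 = €3308.3315
Total = €5916.1000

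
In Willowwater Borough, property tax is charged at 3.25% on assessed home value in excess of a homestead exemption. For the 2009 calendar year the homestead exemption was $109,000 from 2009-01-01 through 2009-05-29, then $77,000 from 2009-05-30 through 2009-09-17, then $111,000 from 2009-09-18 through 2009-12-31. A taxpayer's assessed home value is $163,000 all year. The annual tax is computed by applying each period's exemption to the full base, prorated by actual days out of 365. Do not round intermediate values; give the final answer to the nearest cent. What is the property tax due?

2009-01-01 to 2009-05-29: 149 days, exemption $109,000 → ($163,000 − $109,000) × 3.25% × 149/365 = $716.4247
2009-05-30 to 2009-09-17: 111 days, exemption $77,000 → ($163,000 − $77,000) × 3.25% × 111/365 = $849.9863
2009-09-18 to 2009-12-31: 105 days, exemption $111,000 → ($163,000 − $111,000) × 3.25% × 105/365 = $486.1644
Total = $2,052.5753

$2,052.58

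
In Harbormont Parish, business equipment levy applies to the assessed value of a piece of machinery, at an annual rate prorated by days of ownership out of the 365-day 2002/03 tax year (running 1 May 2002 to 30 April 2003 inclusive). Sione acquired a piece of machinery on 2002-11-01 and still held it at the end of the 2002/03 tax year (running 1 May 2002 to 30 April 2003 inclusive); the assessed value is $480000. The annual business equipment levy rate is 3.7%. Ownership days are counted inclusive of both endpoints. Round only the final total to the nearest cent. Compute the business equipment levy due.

Days held (2002-11-01 to 2003-04-30): 181 out of 365
Tax = $480000 × 3.7% × 181/365 = $8807.0137

$8807.01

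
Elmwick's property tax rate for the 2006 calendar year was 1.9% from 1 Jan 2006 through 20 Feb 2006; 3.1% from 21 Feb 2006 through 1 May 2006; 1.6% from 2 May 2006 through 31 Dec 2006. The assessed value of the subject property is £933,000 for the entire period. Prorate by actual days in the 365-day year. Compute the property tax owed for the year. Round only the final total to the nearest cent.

£18,003.07

1 Jan – 20 Feb 2006: 51 days at 1.9% → £933,000 × 1.9% × 51/365 = £2,476.9233
21 Feb – 1 May 2006: 70 days at 3.1% → £933,000 × 3.1% × 70/365 = £5,546.8767
2 May – 31 Dec 2006: 244 days at 1.6% → £933,000 × 1.6% × 244/365 = £9,979.2658
Total = £18,003.0658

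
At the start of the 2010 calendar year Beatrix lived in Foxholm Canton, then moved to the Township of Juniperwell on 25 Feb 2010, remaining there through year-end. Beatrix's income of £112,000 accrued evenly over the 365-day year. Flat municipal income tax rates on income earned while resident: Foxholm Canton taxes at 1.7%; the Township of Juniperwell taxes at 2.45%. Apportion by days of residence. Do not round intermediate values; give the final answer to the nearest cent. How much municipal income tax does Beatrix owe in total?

£2,617.42

Foxholm Canton, 1 Jan – 24 Feb 2010: 55 days → £112,000 × 1.7% × 55/365 = £286.9041
The Township of Juniperwell, 25 Feb – 31 Dec 2010: 310 days → £112,000 × 2.45% × 310/365 = £2,330.5205
Total = £2,617.4247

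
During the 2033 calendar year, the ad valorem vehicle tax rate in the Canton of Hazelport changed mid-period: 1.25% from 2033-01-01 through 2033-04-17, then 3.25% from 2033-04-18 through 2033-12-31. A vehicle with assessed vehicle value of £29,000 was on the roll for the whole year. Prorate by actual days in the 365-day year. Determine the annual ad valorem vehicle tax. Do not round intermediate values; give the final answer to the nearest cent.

2033-01-01 to 2033-04-17: 107 days at 1.25% → £29,000 × 1.25% × 107/365 = £106.2671
2033-04-18 to 2033-12-31: 258 days at 3.25% → £29,000 × 3.25% × 258/365 = £666.2055
Total = £772.4726

£772.47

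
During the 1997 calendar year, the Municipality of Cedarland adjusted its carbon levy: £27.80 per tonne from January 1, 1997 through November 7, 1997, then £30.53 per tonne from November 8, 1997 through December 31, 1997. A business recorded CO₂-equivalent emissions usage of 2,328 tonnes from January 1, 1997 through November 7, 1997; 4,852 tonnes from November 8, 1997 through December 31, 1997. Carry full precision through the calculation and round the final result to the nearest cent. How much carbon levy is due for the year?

£212,849.96

January 1 – November 7, 1997: 2,328 tonnes at £27.80/tonne → £64,718.40
November 8 – December 31, 1997: 4,852 tonnes at £30.53/tonne → £148,131.56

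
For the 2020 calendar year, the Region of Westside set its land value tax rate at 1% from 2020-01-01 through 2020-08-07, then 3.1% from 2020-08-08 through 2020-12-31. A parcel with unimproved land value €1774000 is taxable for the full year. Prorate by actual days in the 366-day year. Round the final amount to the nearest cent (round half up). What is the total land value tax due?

2020-01-01 to 2020-08-07: 220 days at 1% → €1774000 × 1% × 220/366 = €10663.3880
2020-08-08 to 2020-12-31: 146 days at 3.1% → €1774000 × 3.1% × 146/366 = €21937.4973
Total = €32600.8852

€32600.89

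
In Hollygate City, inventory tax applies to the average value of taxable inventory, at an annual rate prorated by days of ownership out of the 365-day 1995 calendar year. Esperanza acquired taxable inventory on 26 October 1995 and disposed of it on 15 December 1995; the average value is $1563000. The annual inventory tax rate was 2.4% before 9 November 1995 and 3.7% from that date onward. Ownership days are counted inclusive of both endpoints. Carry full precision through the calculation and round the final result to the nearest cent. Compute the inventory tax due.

$7301.14

26 October – 8 November 1995: 14 days at 2.4% → $1563000 × 2.4% × 14/365 = $1438.8164
9 November – 15 December 1995: 37 days at 3.7% → $1563000 × 3.7% × 37/365 = $5862.3205
Total = $7301.1370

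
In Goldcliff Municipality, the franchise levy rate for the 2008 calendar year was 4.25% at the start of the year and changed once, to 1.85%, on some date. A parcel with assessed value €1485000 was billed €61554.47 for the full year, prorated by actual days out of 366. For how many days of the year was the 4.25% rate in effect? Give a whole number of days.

Let d = days at the first rate; then 366 − d days at the second rate.
€1485000 × [4.25%·d + 1.85%·(366−d)] / 366 = €61554.47
Solving gives d = 350, so the new rate took effect on 16 December 2008.

350 days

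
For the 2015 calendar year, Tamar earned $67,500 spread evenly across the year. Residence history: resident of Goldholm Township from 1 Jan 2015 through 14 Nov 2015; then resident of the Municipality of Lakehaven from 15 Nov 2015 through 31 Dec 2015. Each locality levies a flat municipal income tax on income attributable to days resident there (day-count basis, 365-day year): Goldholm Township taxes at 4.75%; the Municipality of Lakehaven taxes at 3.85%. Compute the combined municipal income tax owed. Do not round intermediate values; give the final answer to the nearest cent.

Goldholm Township, 1 Jan – 14 Nov 2015: 318 days → $67,500 × 4.75% × 318/365 = $2,793.3904
The Municipality of Lakehaven, 15 Nov – 31 Dec 2015: 47 days → $67,500 × 3.85% × 47/365 = $334.6336
Total = $3,128.0240

$3,128.02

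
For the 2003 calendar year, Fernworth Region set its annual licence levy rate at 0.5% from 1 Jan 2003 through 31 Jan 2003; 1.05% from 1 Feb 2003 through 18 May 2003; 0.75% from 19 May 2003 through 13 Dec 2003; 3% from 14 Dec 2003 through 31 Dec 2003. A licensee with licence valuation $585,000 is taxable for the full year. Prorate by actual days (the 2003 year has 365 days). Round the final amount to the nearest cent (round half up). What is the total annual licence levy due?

$5,426.88

1 Jan – 31 Jan 2003: 31 days at 0.5% → $585,000 × 0.5% × 31/365 = $248.4247
1 Feb – 18 May 2003: 107 days at 1.05% → $585,000 × 1.05% × 107/365 = $1,800.6781
19 May – 13 Dec 2003: 209 days at 0.75% → $585,000 × 0.75% × 209/365 = $2,512.2945
14 Dec – 31 Dec 2003: 18 days at 3% → $585,000 × 3% × 18/365 = $865.4795
Total = $5,426.8767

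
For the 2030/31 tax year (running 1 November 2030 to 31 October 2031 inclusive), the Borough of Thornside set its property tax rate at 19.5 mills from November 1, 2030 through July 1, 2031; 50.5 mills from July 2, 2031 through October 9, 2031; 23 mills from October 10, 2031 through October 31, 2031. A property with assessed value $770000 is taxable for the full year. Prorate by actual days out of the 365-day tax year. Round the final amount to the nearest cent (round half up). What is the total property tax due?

$21717.16

November 1, 2030 – July 1, 2031: 243 days at 19.5 mills → $770000 × 1.95% × 243/365 = $9996.2877
July 2 – October 9, 2031: 100 days at 50.5 mills → $770000 × 5.05% × 100/365 = $10653.4247
October 10 – October 31, 2031: 22 days at 23 mills → $770000 × 2.3% × 22/365 = $1067.4521
Total = $21717.1644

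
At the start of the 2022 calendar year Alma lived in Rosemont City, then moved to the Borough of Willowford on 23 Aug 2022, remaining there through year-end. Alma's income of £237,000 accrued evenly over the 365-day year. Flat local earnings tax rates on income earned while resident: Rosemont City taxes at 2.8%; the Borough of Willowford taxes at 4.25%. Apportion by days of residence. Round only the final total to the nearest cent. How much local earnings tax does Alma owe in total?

£7,869.37

Rosemont City, 1 Jan – 22 Aug 2022: 234 days → £237,000 × 2.8% × 234/365 = £4,254.3123
The Borough of Willowford, 23 Aug – 31 Dec 2022: 131 days → £237,000 × 4.25% × 131/365 = £3,615.0616
Total = £7,869.3740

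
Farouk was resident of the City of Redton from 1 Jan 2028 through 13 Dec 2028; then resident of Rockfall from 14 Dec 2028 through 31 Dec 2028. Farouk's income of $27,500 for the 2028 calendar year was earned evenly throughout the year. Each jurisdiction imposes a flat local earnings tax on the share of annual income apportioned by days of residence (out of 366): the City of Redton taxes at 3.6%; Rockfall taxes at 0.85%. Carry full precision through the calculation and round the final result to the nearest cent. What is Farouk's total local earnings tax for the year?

The City of Redton, 1 Jan – 13 Dec 2028: 348 days → $27,500 × 3.6% × 348/366 = $941.3115
Rockfall, 14 Dec – 31 Dec 2028: 18 days → $27,500 × 0.85% × 18/366 = $11.4959
Total = $952.8074

$952.81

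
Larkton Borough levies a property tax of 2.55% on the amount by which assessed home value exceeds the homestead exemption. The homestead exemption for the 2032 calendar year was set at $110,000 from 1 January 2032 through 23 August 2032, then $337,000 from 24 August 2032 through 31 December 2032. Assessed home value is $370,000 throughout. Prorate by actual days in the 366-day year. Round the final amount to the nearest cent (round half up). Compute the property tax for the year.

1 January – 23 August 2032: 236 days, exemption $110,000 → ($370,000 − $110,000) × 2.55% × 236/366 = $4,275.0820
24 August – 31 December 2032: 130 days, exemption $337,000 → ($370,000 − $337,000) × 2.55% × 130/366 = $298.8934
Total = $4,573.9754

$4,573.98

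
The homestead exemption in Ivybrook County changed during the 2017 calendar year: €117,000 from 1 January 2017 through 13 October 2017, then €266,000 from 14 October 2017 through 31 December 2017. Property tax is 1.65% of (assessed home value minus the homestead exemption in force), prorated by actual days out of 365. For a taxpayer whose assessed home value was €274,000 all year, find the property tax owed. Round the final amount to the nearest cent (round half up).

1 January – 13 October 2017: 286 days, exemption €117,000 → (€274,000 − €117,000) × 1.65% × 286/365 = €2,029.8164
14 October – 31 December 2017: 79 days, exemption €266,000 → (€274,000 − €266,000) × 1.65% × 79/365 = €28.5699
Total = €2,058.3863

€2,058.39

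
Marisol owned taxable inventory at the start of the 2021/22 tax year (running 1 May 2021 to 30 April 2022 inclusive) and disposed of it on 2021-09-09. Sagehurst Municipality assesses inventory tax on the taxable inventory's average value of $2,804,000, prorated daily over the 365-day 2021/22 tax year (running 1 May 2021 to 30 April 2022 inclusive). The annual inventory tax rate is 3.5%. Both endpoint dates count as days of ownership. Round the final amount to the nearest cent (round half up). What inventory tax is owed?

Days held (2021-05-01 to 2021-09-09): 132 out of 365
Tax = $2,804,000 × 3.5% × 132/365 = $35,491.7260

$35,491.73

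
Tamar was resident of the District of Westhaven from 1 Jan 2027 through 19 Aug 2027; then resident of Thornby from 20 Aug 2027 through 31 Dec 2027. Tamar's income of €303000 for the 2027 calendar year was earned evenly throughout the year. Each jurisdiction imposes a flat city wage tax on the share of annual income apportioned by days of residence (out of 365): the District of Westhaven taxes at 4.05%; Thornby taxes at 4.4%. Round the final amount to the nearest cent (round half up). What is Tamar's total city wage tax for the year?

The District of Westhaven, 1 Jan – 19 Aug 2027: 231 days → €303000 × 4.05% × 231/365 = €7766.3466
Thornby, 20 Aug – 31 Dec 2027: 134 days → €303000 × 4.4% × 134/365 = €4894.4877
Total = €12660.8342

€12660.83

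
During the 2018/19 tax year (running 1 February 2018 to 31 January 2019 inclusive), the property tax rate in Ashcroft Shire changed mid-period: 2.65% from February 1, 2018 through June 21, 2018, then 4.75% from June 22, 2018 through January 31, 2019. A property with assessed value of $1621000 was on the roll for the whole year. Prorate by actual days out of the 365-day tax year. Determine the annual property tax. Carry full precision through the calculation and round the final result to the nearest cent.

February 1 – June 21, 2018: 141 days at 2.65% → $1621000 × 2.65% × 141/365 = $16594.1548
June 22, 2018 – January 31, 2019: 224 days at 4.75% → $1621000 × 4.75% × 224/365 = $47253.2603
Total = $63847.4151

$63847.42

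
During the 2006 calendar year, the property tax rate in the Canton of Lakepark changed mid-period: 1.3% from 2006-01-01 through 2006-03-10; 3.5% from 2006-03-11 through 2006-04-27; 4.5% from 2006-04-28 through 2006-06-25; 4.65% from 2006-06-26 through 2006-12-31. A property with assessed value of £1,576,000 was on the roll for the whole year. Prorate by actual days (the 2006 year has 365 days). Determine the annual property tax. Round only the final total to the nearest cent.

2006-01-01 to 2006-03-10: 69 days at 1.3% → £1,576,000 × 1.3% × 69/365 = £3,873.0740
2006-03-11 to 2006-04-27: 48 days at 3.5% → £1,576,000 × 3.5% × 48/365 = £7,253.9178
2006-04-28 to 2006-06-25: 59 days at 4.5% → £1,576,000 × 4.5% × 59/365 = £11,463.7808
2006-06-26 to 2006-12-31: 189 days at 4.65% → £1,576,000 × 4.65% × 189/365 = £37,947.0575
Total = £60,537.8301

£60,537.83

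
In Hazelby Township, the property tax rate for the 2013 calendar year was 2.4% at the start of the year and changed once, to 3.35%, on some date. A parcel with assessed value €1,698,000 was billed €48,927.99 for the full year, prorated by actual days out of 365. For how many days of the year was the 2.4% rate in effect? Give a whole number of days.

180 days

Let d = days at the first rate; then 365 − d days at the second rate.
€1,698,000 × [2.4%·d + 3.35%·(365−d)] / 365 = €48,927.99
Solving gives d = 180, so the new rate took effect on 30 Jun 2013.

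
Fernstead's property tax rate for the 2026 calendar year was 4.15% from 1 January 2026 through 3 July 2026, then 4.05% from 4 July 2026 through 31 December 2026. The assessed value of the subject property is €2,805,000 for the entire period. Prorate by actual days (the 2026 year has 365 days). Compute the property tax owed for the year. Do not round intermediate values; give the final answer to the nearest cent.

1 January – 3 July 2026: 184 days at 4.15% → €2,805,000 × 4.15% × 184/365 = €58,682.1370
4 July – 31 December 2026: 181 days at 4.05% → €2,805,000 × 4.05% × 181/365 = €56,334.3904
Total = €115,016.5274

€115,016.53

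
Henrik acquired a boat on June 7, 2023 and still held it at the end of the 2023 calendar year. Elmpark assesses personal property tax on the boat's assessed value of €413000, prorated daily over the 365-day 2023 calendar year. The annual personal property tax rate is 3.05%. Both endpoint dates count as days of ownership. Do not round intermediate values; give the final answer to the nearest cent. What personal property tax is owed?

Days held (June 7 – December 31, 2023): 208 out of 365
Tax = €413000 × 3.05% × 208/365 = €7178.2795

€7178.28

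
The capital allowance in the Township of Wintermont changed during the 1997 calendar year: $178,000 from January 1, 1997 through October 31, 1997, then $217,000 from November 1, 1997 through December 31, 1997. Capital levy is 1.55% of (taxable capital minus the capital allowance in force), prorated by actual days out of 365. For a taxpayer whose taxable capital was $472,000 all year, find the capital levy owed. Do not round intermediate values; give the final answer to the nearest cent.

January 1 – October 31, 1997: 304 days, exemption $178,000 → ($472,000 − $178,000) × 1.55% × 304/365 = $3,795.4192
November 1 – December 31, 1997: 61 days, exemption $217,000 → ($472,000 − $217,000) × 1.55% × 61/365 = $660.5548
Total = $4,455.9740

$4,455.97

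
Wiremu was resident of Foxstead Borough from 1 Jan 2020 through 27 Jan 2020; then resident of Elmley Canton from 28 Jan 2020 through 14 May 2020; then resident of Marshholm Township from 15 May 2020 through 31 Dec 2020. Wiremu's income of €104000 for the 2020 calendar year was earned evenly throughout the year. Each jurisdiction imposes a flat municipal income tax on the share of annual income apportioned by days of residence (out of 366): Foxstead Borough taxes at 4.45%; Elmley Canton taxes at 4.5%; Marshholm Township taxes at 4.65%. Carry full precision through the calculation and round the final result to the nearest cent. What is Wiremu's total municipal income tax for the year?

€4774.62

Foxstead Borough, 1 Jan – 27 Jan 2020: 27 days → €104000 × 4.45% × 27/366 = €341.4098
Elmley Canton, 28 Jan – 14 May 2020: 108 days → €104000 × 4.5% × 108/366 = €1380.9836
Marshholm Township, 15 May – 31 Dec 2020: 231 days → €104000 × 4.65% × 231/366 = €3052.2295
Total = €4774.6230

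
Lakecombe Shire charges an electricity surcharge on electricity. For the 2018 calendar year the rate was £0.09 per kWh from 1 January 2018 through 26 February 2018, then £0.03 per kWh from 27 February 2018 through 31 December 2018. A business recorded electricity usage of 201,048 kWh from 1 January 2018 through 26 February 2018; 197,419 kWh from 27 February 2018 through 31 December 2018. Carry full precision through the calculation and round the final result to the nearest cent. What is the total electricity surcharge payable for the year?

£24,016.89

1 January – 26 February 2018: 201,048 kWh at £0.09/kWh → £18,094.32
27 February – 31 December 2018: 197,419 kWh at £0.03/kWh → £5,922.57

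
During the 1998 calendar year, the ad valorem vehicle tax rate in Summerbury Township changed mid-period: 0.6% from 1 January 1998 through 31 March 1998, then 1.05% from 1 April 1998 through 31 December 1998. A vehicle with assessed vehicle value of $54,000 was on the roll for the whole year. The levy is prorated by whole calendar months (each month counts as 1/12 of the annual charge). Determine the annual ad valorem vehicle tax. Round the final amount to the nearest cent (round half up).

$506.25

1 January – 31 March 1998: 3 months at 0.6% → $54,000 × 0.6% × 3/12 = $81.0000
1 April – 31 December 1998: 9 months at 1.05% → $54,000 × 1.05% × 9/12 = $425.2500
Total = $506.2500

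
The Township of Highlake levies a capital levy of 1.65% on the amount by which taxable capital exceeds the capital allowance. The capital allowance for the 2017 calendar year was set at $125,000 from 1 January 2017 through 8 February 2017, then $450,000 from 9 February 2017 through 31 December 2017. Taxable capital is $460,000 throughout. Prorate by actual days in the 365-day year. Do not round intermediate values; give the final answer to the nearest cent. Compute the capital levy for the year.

1 January – 8 February 2017: 39 days, exemption $125,000 → ($460,000 − $125,000) × 1.65% × 39/365 = $590.6096
9 February – 31 December 2017: 326 days, exemption $450,000 → ($460,000 − $450,000) × 1.65% × 326/365 = $147.3699
Total = $737.9795

$737.98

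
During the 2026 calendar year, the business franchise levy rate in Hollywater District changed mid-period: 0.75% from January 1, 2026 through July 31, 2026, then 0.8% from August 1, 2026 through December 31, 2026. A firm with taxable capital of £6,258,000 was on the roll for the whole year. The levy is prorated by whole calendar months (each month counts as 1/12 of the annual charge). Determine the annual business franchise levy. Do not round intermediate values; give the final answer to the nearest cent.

January 1 – July 31, 2026: 7 months at 0.75% → £6,258,000 × 0.75% × 7/12 = £27,378.7500
August 1 – December 31, 2026: 5 months at 0.8% → £6,258,000 × 0.8% × 5/12 = £20,860.0000
Total = £48,238.7500

£48,238.75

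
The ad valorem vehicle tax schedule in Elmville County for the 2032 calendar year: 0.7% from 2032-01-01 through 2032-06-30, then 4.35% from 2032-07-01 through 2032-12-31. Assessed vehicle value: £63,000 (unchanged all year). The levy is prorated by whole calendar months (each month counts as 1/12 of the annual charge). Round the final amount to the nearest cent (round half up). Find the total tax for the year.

2032-01-01 to 2032-06-30: 6 months at 0.7% → £63,000 × 0.7% × 6/12 = £220.5000
2032-07-01 to 2032-12-31: 6 months at 4.35% → £63,000 × 4.35% × 6/12 = £1,370.2500
Total = £1,590.7500

£1,590.75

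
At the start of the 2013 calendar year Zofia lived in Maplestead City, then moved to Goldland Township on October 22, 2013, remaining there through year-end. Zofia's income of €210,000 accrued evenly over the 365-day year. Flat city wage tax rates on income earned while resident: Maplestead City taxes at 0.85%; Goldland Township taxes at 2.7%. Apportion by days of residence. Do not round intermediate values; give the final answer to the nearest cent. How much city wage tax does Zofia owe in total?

€2,540.71

Maplestead City, January 1 – October 21, 2013: 294 days → €210,000 × 0.85% × 294/365 = €1,437.7808
Goldland Township, October 22 – December 31, 2013: 71 days → €210,000 × 2.7% × 71/365 = €1,102.9315
Total = €2,540.7123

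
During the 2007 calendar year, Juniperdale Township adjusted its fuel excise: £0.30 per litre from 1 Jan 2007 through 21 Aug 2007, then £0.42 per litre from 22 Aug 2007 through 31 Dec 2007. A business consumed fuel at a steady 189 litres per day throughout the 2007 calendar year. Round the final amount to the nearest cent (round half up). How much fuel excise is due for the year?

1 Jan – 21 Aug 2007: 233 days × 189 litres/day = 44,037 litres at £0.30/litre → £13,211.10
22 Aug – 31 Dec 2007: 132 days × 189 litres/day = 24,948 litres at £0.42/litre → £10,478.16

£23,689.26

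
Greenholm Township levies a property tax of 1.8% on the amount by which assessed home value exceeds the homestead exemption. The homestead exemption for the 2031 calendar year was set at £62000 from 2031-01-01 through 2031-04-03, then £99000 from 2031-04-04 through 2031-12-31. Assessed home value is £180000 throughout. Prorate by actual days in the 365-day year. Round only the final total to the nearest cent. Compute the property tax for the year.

2031-01-01 to 2031-04-03: 93 days, exemption £62000 → (£180000 − £62000) × 1.8% × 93/365 = £541.1836
2031-04-04 to 2031-12-31: 272 days, exemption £99000 → (£180000 − £99000) × 1.8% × 272/365 = £1086.5096
Total = £1627.6932

£1627.69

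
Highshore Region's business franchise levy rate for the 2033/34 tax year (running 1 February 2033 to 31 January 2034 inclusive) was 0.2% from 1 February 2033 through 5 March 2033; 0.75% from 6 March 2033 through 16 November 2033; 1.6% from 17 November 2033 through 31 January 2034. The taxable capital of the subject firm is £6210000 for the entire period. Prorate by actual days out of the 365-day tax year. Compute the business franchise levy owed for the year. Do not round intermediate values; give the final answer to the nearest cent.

£54477.86

1 February – 5 March 2033: 33 days at 0.2% → £6210000 × 0.2% × 33/365 = £1122.9041
6 March – 16 November 2033: 256 days at 0.75% → £6210000 × 0.75% × 256/365 = £32666.3014
17 November 2033 – 31 January 2034: 76 days at 1.6% → £6210000 × 1.6% × 76/365 = £20688.6575
Total = £54477.8630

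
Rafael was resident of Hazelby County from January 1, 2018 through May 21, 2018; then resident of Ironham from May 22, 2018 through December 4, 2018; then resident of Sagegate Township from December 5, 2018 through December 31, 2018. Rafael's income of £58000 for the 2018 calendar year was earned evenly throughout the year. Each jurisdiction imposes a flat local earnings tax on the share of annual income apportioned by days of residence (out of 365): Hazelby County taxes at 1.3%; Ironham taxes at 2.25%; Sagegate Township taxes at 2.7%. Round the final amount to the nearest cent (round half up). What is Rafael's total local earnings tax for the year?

Hazelby County, January 1 – May 21, 2018: 141 days → £58000 × 1.3% × 141/365 = £291.2712
Ironham, May 22 – December 4, 2018: 197 days → £58000 × 2.25% × 197/365 = £704.3425
Sagegate Township, December 5 – December 31, 2018: 27 days → £58000 × 2.7% × 27/365 = £115.8411
Total = £1111.4548

£1111.45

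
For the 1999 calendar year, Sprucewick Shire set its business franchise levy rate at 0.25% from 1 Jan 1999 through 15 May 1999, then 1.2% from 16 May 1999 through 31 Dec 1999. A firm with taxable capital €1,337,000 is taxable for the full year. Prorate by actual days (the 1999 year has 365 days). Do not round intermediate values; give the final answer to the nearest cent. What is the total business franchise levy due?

€11,346.18

1 Jan – 15 May 1999: 135 days at 0.25% → €1,337,000 × 0.25% × 135/365 = €1,236.2671
16 May – 31 Dec 1999: 230 days at 1.2% → €1,337,000 × 1.2% × 230/365 = €10,109.9178
Total = €11,346.1849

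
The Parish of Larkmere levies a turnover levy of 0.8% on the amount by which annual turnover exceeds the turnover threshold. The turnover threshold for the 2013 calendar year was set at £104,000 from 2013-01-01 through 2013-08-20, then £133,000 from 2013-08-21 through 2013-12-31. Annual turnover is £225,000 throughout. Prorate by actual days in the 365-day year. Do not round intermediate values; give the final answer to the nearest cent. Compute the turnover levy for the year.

2013-01-01 to 2013-08-20: 232 days, exemption £104,000 → (£225,000 − £104,000) × 0.8% × 232/365 = £615.2767
2013-08-21 to 2013-12-31: 133 days, exemption £133,000 → (£225,000 − £133,000) × 0.8% × 133/365 = £268.1863
Total = £883.4630

£883.46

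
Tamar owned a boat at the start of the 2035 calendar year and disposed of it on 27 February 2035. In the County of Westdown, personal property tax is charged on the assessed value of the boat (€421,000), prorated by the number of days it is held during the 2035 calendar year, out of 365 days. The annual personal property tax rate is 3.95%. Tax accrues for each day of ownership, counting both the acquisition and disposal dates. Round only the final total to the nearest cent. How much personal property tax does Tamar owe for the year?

Days held (1 January – 27 February 2035): 58 out of 365
Tax = €421,000 × 3.95% × 58/365 = €2,642.4959

€2,642.50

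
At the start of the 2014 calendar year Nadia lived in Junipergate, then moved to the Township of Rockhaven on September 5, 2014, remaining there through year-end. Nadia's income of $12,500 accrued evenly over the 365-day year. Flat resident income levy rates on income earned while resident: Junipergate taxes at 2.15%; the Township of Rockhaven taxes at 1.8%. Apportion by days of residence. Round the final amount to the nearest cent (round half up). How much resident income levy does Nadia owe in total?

$254.61

Junipergate, January 1 – September 4, 2014: 247 days → $12,500 × 2.15% × 247/365 = $181.8664
The Township of Rockhaven, September 5 – December 31, 2014: 118 days → $12,500 × 1.8% × 118/365 = $72.7397
Total = $254.6062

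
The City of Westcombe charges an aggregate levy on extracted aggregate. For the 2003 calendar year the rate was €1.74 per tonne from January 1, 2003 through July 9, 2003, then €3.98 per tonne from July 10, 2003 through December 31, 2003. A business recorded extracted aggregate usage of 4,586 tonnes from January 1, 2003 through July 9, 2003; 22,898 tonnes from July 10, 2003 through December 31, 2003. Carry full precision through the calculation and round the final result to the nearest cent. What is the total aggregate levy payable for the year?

January 1 – July 9, 2003: 4,586 tonnes at €1.74/tonne → €7979.64
July 10 – December 31, 2003: 22,898 tonnes at €3.98/tonne → €91134.04

€99113.68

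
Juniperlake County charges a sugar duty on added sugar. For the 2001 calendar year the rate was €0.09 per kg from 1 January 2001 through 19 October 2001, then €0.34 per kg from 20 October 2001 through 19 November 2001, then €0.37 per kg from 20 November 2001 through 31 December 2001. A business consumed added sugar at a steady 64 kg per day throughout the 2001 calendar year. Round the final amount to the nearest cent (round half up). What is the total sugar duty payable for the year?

€3351.04

1 January – 19 October 2001: 292 days × 64 kg/day = 18,688 kg at €0.09/kg → €1681.92
20 October – 19 November 2001: 31 days × 64 kg/day = 1,984 kg at €0.34/kg → €674.56
20 November – 31 December 2001: 42 days × 64 kg/day = 2,688 kg at €0.37/kg → €994.56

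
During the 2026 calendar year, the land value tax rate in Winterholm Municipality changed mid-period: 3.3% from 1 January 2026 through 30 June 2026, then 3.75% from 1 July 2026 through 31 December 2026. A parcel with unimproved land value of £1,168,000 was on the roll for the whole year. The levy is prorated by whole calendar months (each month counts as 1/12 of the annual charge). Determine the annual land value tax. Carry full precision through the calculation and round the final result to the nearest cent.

£41,172.00

1 January – 30 June 2026: 6 months at 3.3% → £1,168,000 × 3.3% × 6/12 = £19,272.0000
1 July – 31 December 2026: 6 months at 3.75% → £1,168,000 × 3.75% × 6/12 = £21,900.0000
Total = £41,172.0000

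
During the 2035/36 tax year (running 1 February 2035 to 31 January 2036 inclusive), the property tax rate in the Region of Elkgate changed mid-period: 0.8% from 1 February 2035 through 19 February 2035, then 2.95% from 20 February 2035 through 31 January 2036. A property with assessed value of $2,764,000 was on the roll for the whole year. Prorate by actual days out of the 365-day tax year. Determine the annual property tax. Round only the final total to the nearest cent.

1 February – 19 February 2035: 19 days at 0.8% → $2,764,000 × 0.8% × 19/365 = $1,151.0356
20 February 2035 – 31 January 2036: 346 days at 2.95% → $2,764,000 × 2.95% × 346/365 = $77,293.5562
Total = $78,444.5918

$78,444.59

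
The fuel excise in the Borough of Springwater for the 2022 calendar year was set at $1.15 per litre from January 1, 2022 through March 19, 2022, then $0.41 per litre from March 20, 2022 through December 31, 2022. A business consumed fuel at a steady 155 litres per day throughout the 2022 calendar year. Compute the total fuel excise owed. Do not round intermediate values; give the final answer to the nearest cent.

$32,142.35

January 1 – March 19, 2022: 78 days × 155 litres/day = 12,090 litres at $1.15/litre → $13,903.50
March 20 – December 31, 2022: 287 days × 155 litres/day = 44,485 litres at $0.41/litre → $18,238.85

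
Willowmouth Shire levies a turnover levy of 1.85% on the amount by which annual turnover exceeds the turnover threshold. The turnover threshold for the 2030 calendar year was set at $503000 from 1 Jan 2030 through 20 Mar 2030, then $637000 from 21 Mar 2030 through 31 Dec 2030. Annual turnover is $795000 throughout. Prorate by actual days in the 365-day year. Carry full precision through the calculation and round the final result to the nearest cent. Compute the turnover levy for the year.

1 Jan – 20 Mar 2030: 79 days, exemption $503000 → ($795000 − $503000) × 1.85% × 79/365 = $1169.2000
21 Mar – 31 Dec 2030: 286 days, exemption $637000 → ($795000 − $637000) × 1.85% × 286/365 = $2290.3507
Total = $3459.5507

$3459.55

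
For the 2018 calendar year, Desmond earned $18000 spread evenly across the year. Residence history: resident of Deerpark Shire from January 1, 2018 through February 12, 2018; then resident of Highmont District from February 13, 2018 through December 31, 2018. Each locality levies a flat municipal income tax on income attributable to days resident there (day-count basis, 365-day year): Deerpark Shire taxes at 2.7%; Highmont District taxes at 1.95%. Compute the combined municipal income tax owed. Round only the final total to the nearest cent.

Deerpark Shire, January 1 – February 12, 2018: 43 days → $18000 × 2.7% × 43/365 = $57.2548
Highmont District, February 13 – December 31, 2018: 322 days → $18000 × 1.95% × 322/365 = $309.6493
Total = $366.9041

$366.90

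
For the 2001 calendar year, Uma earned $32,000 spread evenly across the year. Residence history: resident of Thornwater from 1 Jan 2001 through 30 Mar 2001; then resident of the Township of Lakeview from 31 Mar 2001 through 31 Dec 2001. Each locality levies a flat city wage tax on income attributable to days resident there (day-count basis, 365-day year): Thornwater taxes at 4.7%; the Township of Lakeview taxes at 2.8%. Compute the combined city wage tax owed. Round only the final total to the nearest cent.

$1,044.25

Thornwater, 1 Jan – 30 Mar 2001: 89 days → $32,000 × 4.7% × 89/365 = $366.7288
The Township of Lakeview, 31 Mar – 31 Dec 2001: 276 days → $32,000 × 2.8% × 276/365 = $677.5233
Total = $1,044.2521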